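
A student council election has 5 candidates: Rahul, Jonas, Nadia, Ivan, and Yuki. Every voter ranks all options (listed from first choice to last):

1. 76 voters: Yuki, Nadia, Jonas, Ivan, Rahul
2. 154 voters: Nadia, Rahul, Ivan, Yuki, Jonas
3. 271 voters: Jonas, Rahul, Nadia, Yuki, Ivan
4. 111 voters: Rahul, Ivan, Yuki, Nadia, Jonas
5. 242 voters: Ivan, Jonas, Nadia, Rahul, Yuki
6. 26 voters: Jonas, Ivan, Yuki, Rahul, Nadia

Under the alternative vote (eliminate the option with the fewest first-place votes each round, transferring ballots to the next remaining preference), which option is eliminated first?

Yuki

Round 1: Rahul 111, Jonas 297, Nadia 154, Ivan 242, Yuki 76. Eliminate Yuki.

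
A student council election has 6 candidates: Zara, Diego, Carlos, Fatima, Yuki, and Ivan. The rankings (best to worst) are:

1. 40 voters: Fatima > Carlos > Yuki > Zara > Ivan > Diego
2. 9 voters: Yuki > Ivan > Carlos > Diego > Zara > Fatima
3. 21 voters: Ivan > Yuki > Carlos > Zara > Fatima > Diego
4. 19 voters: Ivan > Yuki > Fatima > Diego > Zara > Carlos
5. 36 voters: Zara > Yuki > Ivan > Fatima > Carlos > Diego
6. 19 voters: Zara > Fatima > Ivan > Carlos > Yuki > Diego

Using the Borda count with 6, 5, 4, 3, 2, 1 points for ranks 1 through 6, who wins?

Yuki

Zara: 40·3 + 9·2 + 21·3 + 19·2 + 36·6 + 19·6 = 569
Diego: 40·1 + 9·3 + 21·1 + 19·3 + 36·1 + 19·1 = 200
Carlos: 40·5 + 9·4 + 21·4 + 19·1 + 36·2 + 19·3 = 468
Fatima: 40·6 + 9·1 + 21·2 + 19·4 + 36·3 + 19·5 = 570
Yuki: 40·4 + 9·6 + 21·5 + 19·5 + 36·5 + 19·2 = 632
Ivan: 40·2 + 9·5 + 21·6 + 19·6 + 36·4 + 19·4 = 585
Yuki has the highest Borda score (632).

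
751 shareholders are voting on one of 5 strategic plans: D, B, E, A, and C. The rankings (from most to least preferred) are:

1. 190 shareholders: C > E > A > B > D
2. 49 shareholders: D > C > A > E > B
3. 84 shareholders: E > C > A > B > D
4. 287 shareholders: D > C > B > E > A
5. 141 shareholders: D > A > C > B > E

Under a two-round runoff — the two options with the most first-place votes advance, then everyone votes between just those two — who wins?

D

Round 1 first-place votes: D 477, B 0, E 84, A 0, C 190.
D and C advance.
Runoff: D is preferred to C by 477 voters; C by 274.
D wins the runoff.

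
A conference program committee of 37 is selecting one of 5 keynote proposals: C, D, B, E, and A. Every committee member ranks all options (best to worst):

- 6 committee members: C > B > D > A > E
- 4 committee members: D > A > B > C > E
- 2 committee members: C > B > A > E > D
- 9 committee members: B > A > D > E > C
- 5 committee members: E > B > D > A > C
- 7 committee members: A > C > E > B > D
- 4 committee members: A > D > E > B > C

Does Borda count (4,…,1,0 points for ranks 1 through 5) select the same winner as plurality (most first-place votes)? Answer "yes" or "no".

Borda — scores: C 57, D 68, B 94, E 53, A 98. Winner: A.
Plurality — first-place votes: C 8, D 4, B 9, E 5, A 11. Winner: A.
The two methods agree.

yes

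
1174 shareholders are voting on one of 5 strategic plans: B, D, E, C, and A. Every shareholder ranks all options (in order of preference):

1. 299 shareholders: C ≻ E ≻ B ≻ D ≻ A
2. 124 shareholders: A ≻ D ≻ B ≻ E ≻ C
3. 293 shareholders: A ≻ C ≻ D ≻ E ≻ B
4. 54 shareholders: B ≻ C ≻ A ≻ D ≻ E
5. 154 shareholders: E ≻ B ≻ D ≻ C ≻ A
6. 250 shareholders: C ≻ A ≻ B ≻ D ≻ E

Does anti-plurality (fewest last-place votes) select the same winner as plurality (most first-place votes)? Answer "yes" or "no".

no

Anti-plurality — last-place votes: B 293, D 0, E 304, C 124, A 453. Winner: D.
Plurality — first-place votes: B 54, D 0, E 154, C 549, A 417. Winner: C.
The two methods disagree.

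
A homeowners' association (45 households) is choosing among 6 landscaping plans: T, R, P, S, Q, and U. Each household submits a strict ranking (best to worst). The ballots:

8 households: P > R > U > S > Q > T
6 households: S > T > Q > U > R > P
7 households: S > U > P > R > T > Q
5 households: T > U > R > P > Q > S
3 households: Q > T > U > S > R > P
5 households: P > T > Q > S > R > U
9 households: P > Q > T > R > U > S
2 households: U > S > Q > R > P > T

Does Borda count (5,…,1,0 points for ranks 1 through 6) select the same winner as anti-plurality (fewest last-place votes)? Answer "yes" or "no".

no

Borda — scores: T 115, R 97, P 143, S 105, Q 103, U 112. Winner: P.
Anti-plurality — last-place votes: T 10, R 0, P 9, S 14, Q 7, U 5. Winner: R.
The two methods disagree.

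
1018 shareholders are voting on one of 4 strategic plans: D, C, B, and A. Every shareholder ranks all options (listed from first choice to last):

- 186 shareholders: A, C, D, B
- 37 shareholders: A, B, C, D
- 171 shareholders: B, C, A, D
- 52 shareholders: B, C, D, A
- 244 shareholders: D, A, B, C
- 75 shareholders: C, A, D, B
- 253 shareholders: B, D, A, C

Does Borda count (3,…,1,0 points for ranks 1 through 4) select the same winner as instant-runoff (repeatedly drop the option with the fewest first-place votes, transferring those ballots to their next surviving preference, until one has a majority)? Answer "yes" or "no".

Borda — scores: D 1551, C 1080, B 1746, A 1731. Winner: B.
Instant-runoff — R1 D 244, C 75, B 476, A 223 (C out); R2 D 244, B 476, A 298 (D out); R3 B 476, A 542 (A winner). Winner: A.
The two methods disagree.

no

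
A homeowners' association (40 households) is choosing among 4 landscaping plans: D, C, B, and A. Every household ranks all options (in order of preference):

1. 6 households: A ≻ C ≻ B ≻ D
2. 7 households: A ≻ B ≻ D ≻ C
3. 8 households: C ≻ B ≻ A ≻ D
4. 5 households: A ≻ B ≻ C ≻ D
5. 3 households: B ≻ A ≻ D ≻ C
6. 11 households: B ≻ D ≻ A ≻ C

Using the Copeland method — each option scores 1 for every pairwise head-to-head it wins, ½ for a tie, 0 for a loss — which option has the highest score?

D: beats C; loses to B and A → score 1.
C: loses to D, B, and A → score 0.
B: beats D, C, and A → score 3.
A: beats D and C; loses to B → score 2.
B has the best pairwise record.

B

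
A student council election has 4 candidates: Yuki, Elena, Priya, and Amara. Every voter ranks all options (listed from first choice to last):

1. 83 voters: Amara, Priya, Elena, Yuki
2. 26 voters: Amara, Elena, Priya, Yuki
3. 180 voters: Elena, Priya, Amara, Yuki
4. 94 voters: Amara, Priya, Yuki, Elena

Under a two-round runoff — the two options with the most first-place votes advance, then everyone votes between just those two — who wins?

Round 1 first-place votes: Yuki 0, Elena 180, Priya 0, Amara 203.
Amara and Elena advance.
Runoff: Amara is preferred to Elena by 203 voters; Elena by 180.
Amara wins the runoff.

Amara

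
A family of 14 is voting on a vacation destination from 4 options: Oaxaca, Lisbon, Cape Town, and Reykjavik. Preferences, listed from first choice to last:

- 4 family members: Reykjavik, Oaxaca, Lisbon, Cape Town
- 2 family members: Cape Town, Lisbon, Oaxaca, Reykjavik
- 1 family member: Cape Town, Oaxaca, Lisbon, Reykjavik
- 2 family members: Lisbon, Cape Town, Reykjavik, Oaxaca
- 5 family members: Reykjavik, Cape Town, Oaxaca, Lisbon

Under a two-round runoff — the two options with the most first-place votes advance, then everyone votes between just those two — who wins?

Reykjavik

Round 1 first-place votes: Oaxaca 0, Lisbon 2, Cape Town 3, Reykjavik 9.
Reykjavik and Cape Town advance.
Runoff: Reykjavik is preferred to Cape Town by 9 voters; Cape Town by 5.
Reykjavik wins the runoff.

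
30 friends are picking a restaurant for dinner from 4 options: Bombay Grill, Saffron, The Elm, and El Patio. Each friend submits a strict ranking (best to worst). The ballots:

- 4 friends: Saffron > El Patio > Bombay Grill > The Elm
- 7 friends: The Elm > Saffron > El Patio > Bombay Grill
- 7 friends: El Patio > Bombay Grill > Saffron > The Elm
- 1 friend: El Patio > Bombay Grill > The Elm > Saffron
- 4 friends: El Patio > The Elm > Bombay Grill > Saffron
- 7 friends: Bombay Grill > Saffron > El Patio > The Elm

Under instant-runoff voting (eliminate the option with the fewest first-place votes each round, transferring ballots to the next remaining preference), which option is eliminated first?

Saffron

Round 1: Bombay Grill 7, Saffron 4, The Elm 7, El Patio 12. Eliminate Saffron.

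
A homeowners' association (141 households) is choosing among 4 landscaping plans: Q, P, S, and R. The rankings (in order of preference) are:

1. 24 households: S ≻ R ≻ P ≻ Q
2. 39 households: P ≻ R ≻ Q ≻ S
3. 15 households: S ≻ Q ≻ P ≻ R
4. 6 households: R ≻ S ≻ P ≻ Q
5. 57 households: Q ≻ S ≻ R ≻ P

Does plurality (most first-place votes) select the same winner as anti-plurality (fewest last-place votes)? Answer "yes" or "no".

Plurality — first-place votes: Q 57, P 39, S 39, R 6. Winner: Q.
Anti-plurality — last-place votes: Q 30, P 57, S 39, R 15. Winner: R.
The two methods disagree.

no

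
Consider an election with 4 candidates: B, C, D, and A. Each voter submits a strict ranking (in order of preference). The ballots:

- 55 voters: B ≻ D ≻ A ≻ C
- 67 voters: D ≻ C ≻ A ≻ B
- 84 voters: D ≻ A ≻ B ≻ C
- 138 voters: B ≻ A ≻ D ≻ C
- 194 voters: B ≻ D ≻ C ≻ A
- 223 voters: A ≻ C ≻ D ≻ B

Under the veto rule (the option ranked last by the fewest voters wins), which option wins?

Last-place votes: B 290, C 277, D 0, A 194.
D is ranked last by the fewest voters, so D wins.

D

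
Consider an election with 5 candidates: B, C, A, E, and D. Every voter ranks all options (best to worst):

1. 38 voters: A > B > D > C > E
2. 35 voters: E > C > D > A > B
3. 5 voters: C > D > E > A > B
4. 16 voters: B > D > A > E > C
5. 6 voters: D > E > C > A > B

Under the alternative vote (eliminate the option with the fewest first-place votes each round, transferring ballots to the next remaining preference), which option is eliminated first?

C

Round 1: B 16, C 5, A 38, E 35, D 6. Eliminate C.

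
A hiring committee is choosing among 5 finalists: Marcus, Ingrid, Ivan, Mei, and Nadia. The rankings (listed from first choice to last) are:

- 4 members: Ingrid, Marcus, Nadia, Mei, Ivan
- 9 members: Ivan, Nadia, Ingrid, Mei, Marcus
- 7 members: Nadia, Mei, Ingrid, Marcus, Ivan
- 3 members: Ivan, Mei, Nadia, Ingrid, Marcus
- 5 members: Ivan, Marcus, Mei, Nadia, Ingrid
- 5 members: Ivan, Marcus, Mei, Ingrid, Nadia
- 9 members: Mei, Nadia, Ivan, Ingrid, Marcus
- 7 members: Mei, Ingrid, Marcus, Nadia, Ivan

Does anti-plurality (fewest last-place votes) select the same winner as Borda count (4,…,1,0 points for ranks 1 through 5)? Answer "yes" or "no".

yes

Anti-plurality — last-place votes: Marcus 21, Ingrid 5, Ivan 18, Mei 0, Nadia 5. Winner: Mei.
Borda — scores: Marcus 63, Ingrid 86, Ivan 106, Mei 127, Nadia 108. Winner: Mei.
The two methods agree.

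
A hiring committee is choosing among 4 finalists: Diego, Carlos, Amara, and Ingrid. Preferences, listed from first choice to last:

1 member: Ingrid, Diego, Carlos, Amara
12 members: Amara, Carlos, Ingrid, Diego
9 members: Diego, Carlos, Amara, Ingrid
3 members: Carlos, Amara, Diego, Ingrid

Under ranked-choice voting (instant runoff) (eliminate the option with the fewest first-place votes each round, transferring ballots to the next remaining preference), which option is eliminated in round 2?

Round 1: Diego 9, Carlos 3, Amara 12, Ingrid 1. Eliminate Ingrid.
Round 2: Diego 10, Carlos 3, Amara 12. Eliminate Carlos.

Carlos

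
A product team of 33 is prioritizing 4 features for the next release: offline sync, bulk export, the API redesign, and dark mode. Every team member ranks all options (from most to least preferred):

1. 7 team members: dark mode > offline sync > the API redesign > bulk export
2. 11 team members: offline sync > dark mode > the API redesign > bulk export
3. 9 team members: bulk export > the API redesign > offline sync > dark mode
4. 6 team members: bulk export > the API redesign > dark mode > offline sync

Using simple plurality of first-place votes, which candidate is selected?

bulk export

First-place votes: offline sync 11, bulk export 15, the API redesign 0, dark mode 7.
bulk export has the most first-place votes.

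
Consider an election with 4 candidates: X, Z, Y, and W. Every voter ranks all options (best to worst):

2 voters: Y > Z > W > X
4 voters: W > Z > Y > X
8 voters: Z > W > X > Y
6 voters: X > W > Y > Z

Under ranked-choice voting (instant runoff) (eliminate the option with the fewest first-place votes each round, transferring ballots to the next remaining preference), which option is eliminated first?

Round 1: X 6, Z 8, Y 2, W 4. Eliminate Y.

Y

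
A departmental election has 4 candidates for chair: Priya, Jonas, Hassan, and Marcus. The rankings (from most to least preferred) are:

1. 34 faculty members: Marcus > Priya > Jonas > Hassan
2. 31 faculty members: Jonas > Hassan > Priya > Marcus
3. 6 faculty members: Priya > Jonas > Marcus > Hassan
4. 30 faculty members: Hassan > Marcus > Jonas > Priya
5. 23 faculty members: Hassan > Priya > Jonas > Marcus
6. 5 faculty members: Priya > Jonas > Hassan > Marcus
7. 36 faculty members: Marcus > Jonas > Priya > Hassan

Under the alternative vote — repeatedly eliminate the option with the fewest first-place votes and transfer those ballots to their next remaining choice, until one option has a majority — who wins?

Round 1: Priya 11, Jonas 31, Hassan 53, Marcus 70. Eliminate Priya.
Round 2: Jonas 42, Hassan 53, Marcus 70. Eliminate Jonas.
Round 3: Hassan 89, Marcus 76. Hassan has a majority.

Hassan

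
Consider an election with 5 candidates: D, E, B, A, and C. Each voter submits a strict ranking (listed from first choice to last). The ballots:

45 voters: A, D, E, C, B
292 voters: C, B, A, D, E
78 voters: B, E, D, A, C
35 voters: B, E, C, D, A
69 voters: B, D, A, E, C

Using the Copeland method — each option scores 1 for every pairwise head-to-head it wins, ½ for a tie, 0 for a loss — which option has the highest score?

D: beats E; loses to B, A, and C → score 1.
E: loses to D, B, A, and C → score 0.
B: beats D, E, and A; loses to C → score 3.
A: beats D and E; loses to B and C → score 2.
C: beats D, E, B, and A → score 4.
C has the best pairwise record.

C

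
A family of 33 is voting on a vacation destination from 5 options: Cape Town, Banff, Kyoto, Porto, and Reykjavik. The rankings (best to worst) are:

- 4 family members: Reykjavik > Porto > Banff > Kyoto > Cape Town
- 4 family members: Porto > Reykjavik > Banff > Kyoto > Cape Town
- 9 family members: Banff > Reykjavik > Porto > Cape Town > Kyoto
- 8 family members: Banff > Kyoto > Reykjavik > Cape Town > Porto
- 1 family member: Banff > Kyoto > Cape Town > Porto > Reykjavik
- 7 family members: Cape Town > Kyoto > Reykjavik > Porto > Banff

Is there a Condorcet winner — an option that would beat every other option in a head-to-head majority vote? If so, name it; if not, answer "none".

Banff

Banff vs Cape Town: 26–7 for Banff.
Banff vs Kyoto: 26–7 for Banff.
Banff vs Porto: 18–15 for Banff.
Banff vs Reykjavik: 18–15 for Banff.
Banff beats every other option head-to-head.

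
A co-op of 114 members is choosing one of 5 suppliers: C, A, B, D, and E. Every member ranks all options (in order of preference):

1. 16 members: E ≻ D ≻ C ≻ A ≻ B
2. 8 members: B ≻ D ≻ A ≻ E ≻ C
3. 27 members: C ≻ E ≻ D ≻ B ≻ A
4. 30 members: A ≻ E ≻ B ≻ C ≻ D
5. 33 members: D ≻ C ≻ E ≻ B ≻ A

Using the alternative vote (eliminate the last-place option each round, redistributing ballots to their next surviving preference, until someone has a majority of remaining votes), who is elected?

D

Round 1: C 27, A 30, B 8, D 33, E 16. Eliminate B.
Round 2: C 27, A 30, D 41, E 16. Eliminate E.
Round 3: C 27, A 30, D 57. Eliminate C.
Round 4: A 30, D 84. D has a majority.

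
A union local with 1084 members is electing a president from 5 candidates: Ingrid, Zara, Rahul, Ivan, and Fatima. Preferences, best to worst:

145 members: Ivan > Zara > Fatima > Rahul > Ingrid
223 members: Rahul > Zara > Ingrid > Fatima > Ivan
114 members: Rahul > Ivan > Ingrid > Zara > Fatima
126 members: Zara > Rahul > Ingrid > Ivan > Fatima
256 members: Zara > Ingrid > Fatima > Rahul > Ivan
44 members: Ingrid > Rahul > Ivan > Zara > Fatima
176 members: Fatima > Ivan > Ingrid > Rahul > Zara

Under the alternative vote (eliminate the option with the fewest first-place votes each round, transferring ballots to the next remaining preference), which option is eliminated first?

Round 1: Ingrid 44, Zara 382, Rahul 337, Ivan 145, Fatima 176. Eliminate Ingrid.

Ingrid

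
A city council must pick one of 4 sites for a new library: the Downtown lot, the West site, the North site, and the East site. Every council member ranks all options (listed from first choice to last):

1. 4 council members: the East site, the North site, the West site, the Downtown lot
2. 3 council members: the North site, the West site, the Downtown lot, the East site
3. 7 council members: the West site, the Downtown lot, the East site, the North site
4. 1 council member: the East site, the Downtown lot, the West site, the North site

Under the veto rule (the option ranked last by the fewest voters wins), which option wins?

the West site

Last-place votes: the Downtown lot 4, the West site 0, the North site 8, the East site 3.
the West site is ranked last by the fewest voters, so the West site wins.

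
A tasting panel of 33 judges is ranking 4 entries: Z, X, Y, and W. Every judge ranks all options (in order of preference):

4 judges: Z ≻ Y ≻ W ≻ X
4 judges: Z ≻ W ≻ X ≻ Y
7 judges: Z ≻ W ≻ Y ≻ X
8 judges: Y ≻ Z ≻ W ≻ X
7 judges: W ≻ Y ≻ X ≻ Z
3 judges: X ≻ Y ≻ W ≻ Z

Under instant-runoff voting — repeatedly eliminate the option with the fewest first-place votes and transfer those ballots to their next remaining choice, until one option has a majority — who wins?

Round 1: Z 15, X 3, Y 8, W 7. Eliminate X.
Round 2: Z 15, Y 11, W 7. Eliminate W.
Round 3: Z 15, Y 18. Y has a majority.

Y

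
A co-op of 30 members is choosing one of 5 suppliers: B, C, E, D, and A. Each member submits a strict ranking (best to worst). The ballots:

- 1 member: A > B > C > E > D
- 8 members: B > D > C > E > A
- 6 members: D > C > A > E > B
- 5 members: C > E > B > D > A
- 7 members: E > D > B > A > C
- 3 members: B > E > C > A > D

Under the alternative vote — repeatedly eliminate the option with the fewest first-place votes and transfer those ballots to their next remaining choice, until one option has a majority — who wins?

E

Round 1: B 11, C 5, E 7, D 6, A 1. Eliminate A.
Round 2: B 12, C 5, E 7, D 6. Eliminate C.
Round 3: B 12, E 12, D 6. Eliminate D.
Round 4: B 12, E 18. E has a majority.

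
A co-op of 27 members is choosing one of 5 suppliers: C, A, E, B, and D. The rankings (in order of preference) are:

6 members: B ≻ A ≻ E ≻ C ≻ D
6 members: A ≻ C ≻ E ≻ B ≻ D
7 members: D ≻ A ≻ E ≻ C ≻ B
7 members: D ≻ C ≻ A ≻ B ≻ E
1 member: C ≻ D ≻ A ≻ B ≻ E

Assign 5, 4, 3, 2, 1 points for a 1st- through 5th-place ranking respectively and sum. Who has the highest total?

A

C: 6·2 + 6·4 + 7·2 + 7·4 + 1·5 = 83
A: 6·4 + 6·5 + 7·4 + 7·3 + 1·3 = 106
E: 6·3 + 6·3 + 7·3 + 7·1 + 1·1 = 65
B: 6·5 + 6·2 + 7·1 + 7·2 + 1·2 = 65
D: 6·1 + 6·1 + 7·5 + 7·5 + 1·4 = 86
A has the highest Borda score (106).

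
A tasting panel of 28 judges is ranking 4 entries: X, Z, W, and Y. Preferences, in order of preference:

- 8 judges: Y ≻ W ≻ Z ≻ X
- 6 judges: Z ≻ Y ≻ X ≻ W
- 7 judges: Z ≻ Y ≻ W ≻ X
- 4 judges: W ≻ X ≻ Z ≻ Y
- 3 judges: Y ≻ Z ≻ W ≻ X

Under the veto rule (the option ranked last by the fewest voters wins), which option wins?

Z

Last-place votes: X 18, Z 0, W 6, Y 4.
Z is ranked last by the fewest voters, so Z wins.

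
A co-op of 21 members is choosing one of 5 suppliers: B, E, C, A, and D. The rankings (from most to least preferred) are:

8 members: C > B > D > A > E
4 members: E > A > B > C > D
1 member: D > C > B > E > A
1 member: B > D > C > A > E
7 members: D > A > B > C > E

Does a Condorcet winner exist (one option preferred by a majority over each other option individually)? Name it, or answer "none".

none

Checking pairwise contests:
A beats B 11–10.
B beats E 17–4.
B beats C 12–9.
D beats A 17–4.
B beats D 13–8.
Every option loses at least one head-to-head, so there is no Condorcet winner.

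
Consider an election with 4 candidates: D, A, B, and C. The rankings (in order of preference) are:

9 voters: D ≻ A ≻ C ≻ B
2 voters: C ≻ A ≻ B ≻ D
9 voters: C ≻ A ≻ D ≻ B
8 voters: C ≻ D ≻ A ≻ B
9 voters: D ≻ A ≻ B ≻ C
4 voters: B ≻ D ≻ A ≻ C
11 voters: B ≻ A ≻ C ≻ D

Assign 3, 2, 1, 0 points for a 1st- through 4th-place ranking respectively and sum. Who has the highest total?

A

D: 9·3 + 2·0 + 9·1 + 8·2 + 9·3 + 4·2 + 11·0 = 87
A: 9·2 + 2·2 + 9·2 + 8·1 + 9·2 + 4·1 + 11·2 = 92
B: 9·0 + 2·1 + 9·0 + 8·0 + 9·1 + 4·3 + 11·3 = 56
C: 9·1 + 2·3 + 9·3 + 8·3 + 9·0 + 4·0 + 11·1 = 77
A has the highest Borda score (92).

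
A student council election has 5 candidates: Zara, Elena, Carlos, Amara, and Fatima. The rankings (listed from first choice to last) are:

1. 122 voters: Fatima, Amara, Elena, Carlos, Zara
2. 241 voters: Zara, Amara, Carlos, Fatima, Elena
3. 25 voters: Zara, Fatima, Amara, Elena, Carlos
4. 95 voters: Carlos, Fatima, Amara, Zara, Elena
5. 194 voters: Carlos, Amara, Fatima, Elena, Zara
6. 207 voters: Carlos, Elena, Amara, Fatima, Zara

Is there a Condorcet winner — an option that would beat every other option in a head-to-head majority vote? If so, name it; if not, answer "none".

Carlos vs Zara: 618–266 for Carlos.
Carlos vs Elena: 737–147 for Carlos.
Carlos vs Amara: 496–388 for Carlos.
Carlos vs Fatima: 737–147 for Carlos.
Carlos beats every other option head-to-head.

Carlos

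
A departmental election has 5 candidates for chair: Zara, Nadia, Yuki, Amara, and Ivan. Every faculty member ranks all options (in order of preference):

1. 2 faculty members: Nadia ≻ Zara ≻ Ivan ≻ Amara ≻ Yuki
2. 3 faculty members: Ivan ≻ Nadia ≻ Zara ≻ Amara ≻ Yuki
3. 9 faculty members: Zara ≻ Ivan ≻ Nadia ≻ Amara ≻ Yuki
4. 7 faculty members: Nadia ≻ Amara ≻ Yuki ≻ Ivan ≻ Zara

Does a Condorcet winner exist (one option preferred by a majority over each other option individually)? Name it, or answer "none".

none

Checking pairwise contests:
Nadia beats Zara 12–9.
Ivan beats Nadia 12–9.
Zara beats Yuki 14–7.
Zara beats Amara 14–7.
Zara beats Ivan 11–10.
Every option loses at least one head-to-head, so there is no Condorcet winner.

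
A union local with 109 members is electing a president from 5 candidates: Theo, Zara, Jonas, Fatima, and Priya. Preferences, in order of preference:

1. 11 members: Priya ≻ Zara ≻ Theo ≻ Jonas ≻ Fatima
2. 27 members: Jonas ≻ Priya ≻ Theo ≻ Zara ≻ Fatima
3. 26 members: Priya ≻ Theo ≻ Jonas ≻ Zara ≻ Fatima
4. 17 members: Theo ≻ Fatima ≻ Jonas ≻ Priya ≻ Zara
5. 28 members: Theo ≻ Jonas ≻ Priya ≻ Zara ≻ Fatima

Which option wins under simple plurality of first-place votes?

Theo

First-place votes: Theo 45, Zara 0, Jonas 27, Fatima 0, Priya 37.
Theo has the most first-place votes.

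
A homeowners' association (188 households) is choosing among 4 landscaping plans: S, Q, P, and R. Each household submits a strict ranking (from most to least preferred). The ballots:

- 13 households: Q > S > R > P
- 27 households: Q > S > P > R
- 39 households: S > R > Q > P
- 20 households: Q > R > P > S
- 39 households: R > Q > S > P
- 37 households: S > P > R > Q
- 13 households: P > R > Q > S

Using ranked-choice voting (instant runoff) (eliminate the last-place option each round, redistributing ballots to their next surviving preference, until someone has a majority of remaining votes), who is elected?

Q

Round 1: S 76, Q 60, P 13, R 39. Eliminate P.
Round 2: S 76, Q 60, R 52. Eliminate R.
Round 3: S 76, Q 112. Q has a majority.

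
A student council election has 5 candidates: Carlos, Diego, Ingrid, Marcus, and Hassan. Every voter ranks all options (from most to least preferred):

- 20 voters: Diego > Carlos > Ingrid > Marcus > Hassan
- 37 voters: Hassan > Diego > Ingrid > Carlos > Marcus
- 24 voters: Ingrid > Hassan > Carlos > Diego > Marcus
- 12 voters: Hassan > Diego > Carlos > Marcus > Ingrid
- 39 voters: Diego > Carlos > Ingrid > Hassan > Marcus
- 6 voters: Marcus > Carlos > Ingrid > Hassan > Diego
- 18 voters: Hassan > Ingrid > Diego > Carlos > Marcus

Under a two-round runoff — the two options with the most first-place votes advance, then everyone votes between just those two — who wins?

Hassan

Round 1 first-place votes: Carlos 0, Diego 59, Ingrid 24, Marcus 6, Hassan 67.
Hassan and Diego advance.
Runoff: Hassan is preferred to Diego by 97 voters; Diego by 59.
Hassan wins the runoff.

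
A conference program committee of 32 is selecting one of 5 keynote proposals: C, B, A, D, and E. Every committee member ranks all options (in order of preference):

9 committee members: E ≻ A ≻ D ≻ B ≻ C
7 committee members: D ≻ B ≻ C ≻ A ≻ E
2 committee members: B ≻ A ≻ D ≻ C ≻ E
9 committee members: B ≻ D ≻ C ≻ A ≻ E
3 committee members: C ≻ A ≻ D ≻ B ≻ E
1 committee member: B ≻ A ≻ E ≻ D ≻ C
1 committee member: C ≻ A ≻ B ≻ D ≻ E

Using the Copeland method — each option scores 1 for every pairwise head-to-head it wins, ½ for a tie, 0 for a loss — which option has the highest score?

C: beats A and E; loses to B and D → score 2.
B: beats C, A, and E; loses to D → score 3.
A: beats E; ties D; loses to C and B → score 1.5.
D: beats C, B, and E; ties A → score 3.5.
E: loses to C, B, A, and D → score 0.
D has the best pairwise record.

D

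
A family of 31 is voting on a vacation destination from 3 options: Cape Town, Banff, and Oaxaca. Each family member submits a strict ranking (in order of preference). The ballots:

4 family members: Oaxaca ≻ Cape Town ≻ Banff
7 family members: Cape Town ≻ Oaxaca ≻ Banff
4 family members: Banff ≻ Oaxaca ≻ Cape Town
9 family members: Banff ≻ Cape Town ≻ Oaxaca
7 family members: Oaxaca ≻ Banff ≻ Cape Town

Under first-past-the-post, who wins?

First-place votes: Cape Town 7, Banff 13, Oaxaca 11.
Banff has the most first-place votes.

Banff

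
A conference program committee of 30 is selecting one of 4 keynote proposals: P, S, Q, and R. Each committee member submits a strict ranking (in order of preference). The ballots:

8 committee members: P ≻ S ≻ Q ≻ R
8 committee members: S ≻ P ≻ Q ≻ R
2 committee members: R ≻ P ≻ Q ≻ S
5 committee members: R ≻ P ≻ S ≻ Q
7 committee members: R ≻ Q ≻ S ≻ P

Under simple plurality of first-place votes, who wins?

First-place votes: P 8, S 8, Q 0, R 14.
R has the most first-place votes.

R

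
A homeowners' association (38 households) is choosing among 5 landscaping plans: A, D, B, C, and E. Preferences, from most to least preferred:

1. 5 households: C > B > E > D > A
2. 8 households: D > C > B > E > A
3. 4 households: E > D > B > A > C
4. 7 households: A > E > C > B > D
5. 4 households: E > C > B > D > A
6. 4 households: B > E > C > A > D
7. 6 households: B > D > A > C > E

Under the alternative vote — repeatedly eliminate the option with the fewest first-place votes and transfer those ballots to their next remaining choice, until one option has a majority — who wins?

Round 1: A 7, D 8, B 10, C 5, E 8. Eliminate C.
Round 2: A 7, D 8, B 15, E 8. Eliminate A.
Round 3: D 8, B 15, E 15. Eliminate D.
Round 4: B 23, E 15. B has a majority.

B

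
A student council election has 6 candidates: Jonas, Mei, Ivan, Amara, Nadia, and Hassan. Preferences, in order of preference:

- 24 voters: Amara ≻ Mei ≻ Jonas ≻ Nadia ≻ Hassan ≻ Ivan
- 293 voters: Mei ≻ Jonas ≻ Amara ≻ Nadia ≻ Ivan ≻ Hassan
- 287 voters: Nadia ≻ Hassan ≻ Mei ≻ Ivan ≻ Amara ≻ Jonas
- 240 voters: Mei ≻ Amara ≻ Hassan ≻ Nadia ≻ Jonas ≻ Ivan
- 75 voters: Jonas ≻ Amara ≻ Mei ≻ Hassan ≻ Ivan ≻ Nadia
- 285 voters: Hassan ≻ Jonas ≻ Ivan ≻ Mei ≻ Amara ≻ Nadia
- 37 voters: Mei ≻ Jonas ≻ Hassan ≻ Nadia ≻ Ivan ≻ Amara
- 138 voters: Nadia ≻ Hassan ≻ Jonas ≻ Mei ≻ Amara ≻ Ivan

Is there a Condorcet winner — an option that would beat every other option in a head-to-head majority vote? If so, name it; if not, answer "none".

Checking pairwise contests:
Mei beats Jonas 881–498.
Hassan beats Mei 710–669.
Jonas beats Ivan 1092–287.
Jonas beats Amara 828–551.
Jonas beats Nadia 714–665.
Nadia beats Hassan 742–637.
Every option loses at least one head-to-head, so there is no Condorcet winner.

none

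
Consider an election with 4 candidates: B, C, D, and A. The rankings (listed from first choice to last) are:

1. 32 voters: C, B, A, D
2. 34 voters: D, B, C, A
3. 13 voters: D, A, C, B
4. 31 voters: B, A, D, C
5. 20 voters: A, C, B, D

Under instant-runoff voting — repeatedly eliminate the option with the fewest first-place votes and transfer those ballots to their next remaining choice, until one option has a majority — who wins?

Round 1: B 31, C 32, D 47, A 20. Eliminate A.
Round 2: B 31, C 52, D 47. Eliminate B.
Round 3: C 52, D 78. D has a majority.

D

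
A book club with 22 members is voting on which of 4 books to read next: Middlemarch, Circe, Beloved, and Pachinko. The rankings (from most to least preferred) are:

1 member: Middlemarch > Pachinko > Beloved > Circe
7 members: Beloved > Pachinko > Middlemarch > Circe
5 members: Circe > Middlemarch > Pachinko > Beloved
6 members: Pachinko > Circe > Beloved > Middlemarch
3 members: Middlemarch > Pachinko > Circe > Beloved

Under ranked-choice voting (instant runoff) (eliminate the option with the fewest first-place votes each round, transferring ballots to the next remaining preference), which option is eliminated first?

Middlemarch

Round 1: Middlemarch 4, Circe 5, Beloved 7, Pachinko 6. Eliminate Middlemarch.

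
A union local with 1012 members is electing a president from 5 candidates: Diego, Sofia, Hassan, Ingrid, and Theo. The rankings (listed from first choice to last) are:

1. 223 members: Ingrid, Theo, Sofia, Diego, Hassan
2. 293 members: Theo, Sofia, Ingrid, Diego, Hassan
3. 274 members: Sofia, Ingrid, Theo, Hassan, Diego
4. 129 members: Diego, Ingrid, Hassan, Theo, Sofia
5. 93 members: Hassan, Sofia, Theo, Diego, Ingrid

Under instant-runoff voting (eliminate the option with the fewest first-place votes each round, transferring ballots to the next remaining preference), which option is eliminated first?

Round 1: Diego 129, Sofia 274, Hassan 93, Ingrid 223, Theo 293. Eliminate Hassan.

Hassan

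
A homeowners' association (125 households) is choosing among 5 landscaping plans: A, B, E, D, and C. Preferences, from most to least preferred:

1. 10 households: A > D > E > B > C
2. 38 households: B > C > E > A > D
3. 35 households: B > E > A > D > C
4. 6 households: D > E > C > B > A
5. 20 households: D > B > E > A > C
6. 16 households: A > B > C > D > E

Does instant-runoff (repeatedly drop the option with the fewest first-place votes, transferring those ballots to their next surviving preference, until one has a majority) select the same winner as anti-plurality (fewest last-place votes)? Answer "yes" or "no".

Instant-runoff — R1 A 26, B 73, E 0, D 26, C 0 (B winner). Winner: B.
Anti-plurality — last-place votes: A 6, B 0, E 16, D 38, C 65. Winner: B.
The two methods agree.

yes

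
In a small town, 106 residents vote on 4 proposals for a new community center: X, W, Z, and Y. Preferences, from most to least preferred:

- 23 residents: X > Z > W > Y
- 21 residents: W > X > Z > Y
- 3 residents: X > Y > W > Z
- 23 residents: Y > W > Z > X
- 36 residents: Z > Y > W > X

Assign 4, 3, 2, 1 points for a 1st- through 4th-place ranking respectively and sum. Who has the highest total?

Z

X: 23·4 + 21·3 + 3·4 + 23·1 + 36·1 = 226
W: 23·2 + 21·4 + 3·2 + 23·3 + 36·2 = 277
Z: 23·3 + 21·2 + 3·1 + 23·2 + 36·4 = 304
Y: 23·1 + 21·1 + 3·3 + 23·4 + 36·3 = 253
Z has the highest Borda score (304).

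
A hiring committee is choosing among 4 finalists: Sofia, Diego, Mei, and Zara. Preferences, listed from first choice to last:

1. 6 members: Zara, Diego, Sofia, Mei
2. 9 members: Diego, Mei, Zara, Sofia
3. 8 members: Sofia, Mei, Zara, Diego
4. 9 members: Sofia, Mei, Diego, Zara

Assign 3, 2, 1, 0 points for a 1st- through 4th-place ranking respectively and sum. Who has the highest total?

Sofia

Sofia: 6·1 + 9·0 + 8·3 + 9·3 = 57
Diego: 6·2 + 9·3 + 8·0 + 9·1 = 48
Mei: 6·0 + 9·2 + 8·2 + 9·2 = 52
Zara: 6·3 + 9·1 + 8·1 + 9·0 = 35
Sofia has the highest Borda score (57).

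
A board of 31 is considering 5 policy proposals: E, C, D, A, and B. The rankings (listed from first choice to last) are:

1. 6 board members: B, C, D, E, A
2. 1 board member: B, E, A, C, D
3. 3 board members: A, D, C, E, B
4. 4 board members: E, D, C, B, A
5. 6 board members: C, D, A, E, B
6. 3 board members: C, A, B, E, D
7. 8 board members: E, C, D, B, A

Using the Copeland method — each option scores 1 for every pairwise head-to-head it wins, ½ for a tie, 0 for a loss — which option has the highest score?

E: beats D, A, and B; loses to C → score 3.
C: beats E, D, A, and B → score 4.
D: beats A and B; loses to E and C → score 2.
A: loses to E, C, D, and B → score 0.
B: beats A; loses to E, C, and D → score 1.
C has the best pairwise record.

C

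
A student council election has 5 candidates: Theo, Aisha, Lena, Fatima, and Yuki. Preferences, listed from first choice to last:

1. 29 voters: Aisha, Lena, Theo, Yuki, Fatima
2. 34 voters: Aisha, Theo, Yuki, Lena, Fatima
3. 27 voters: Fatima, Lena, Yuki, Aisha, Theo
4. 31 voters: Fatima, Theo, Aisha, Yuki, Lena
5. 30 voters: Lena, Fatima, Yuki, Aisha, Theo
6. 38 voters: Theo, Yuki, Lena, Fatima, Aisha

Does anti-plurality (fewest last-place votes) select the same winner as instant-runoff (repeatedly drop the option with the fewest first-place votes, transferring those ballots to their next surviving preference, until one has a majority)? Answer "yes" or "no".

Anti-plurality — last-place votes: Theo 57, Aisha 38, Lena 31, Fatima 63, Yuki 0. Winner: Yuki.
Instant-runoff — R1 Theo 38, Aisha 63, Lena 30, Fatima 58, Yuki 0 (Yuki out); R2 Theo 38, Aisha 63, Lena 30, Fatima 58 (Lena out); R3 Theo 38, Aisha 63, Fatima 88 (Theo out); R4 Aisha 63, Fatima 126 (Fatima winner). Winner: Fatima.
The two methods disagree.

no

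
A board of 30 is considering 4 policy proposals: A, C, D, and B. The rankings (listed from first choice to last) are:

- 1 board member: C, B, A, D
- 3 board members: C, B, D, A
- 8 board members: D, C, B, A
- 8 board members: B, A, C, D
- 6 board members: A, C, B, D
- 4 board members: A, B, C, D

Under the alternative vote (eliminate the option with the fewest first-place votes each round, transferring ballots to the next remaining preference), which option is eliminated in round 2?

Round 1: A 10, C 4, D 8, B 8. Eliminate C.
Round 2: A 10, D 8, B 12. Eliminate D.

D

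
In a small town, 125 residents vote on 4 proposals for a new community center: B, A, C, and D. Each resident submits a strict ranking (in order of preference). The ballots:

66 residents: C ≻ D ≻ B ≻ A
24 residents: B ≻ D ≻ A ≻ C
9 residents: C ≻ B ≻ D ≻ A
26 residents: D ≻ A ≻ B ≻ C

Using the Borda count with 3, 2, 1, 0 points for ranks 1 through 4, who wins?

D

B: 66·1 + 24·3 + 9·2 + 26·1 = 182
A: 66·0 + 24·1 + 9·0 + 26·2 = 76
C: 66·3 + 24·0 + 9·3 + 26·0 = 225
D: 66·2 + 24·2 + 9·1 + 26·3 = 267
D has the highest Borda score (267).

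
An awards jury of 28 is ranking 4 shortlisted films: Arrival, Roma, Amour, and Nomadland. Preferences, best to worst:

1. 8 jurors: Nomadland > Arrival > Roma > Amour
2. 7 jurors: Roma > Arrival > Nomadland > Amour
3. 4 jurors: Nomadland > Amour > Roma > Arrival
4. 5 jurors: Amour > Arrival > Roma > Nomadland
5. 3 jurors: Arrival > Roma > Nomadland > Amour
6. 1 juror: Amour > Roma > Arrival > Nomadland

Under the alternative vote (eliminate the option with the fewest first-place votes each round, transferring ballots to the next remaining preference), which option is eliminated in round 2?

Amour

Round 1: Arrival 3, Roma 7, Amour 6, Nomadland 12. Eliminate Arrival.
Round 2: Roma 10, Amour 6, Nomadland 12. Eliminate Amour.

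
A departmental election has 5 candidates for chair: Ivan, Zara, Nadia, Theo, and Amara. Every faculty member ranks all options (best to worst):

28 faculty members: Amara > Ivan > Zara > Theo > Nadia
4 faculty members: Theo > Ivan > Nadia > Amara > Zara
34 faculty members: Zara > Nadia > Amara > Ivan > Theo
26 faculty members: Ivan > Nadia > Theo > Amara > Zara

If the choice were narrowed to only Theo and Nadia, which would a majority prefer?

Nadia

Voters preferring Theo to Nadia: 32; preferring Nadia to Theo: 60.
Nadia wins the head-to-head.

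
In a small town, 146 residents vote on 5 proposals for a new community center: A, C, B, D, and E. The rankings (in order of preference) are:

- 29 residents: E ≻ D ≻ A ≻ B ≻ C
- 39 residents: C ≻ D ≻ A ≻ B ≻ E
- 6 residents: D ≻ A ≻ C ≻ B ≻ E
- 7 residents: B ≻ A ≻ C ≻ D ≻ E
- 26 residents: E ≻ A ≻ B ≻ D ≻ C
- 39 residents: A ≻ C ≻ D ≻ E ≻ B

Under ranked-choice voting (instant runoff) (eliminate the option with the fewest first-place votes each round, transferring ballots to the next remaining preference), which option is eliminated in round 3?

Round 1: A 39, C 39, B 7, D 6, E 55. Eliminate D.
Round 2: A 45, C 39, B 7, E 55. Eliminate B.
Round 3: A 52, C 39, E 55. Eliminate C.

C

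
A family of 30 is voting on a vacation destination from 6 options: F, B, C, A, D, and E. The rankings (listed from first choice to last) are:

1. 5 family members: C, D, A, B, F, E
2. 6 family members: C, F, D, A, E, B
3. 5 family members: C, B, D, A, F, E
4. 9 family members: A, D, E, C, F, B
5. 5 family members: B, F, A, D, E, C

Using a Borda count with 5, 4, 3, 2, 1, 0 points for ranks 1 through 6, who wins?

D

F: 5·1 + 6·4 + 5·1 + 9·1 + 5·4 = 63
B: 5·2 + 6·0 + 5·4 + 9·0 + 5·5 = 55
C: 5·5 + 6·5 + 5·5 + 9·2 + 5·0 = 98
A: 5·3 + 6·2 + 5·2 + 9·5 + 5·3 = 97
D: 5·4 + 6·3 + 5·3 + 9·4 + 5·2 = 99
E: 5·0 + 6·1 + 5·0 + 9·3 + 5·1 = 38
D has the highest Borda score (99).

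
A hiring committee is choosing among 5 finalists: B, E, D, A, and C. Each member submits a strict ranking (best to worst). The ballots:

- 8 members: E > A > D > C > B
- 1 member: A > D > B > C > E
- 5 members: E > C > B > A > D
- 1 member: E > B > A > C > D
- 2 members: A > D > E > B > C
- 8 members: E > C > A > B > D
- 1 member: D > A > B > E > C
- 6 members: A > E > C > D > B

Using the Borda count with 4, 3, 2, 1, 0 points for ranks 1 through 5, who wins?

E

B: 8·0 + 1·2 + 5·2 + 1·3 + 2·1 + 8·1 + 1·2 + 6·0 = 27
E: 8·4 + 1·0 + 5·4 + 1·4 + 2·2 + 8·4 + 1·1 + 6·3 = 111
D: 8·2 + 1·3 + 5·0 + 1·0 + 2·3 + 8·0 + 1·4 + 6·1 = 35
A: 8·3 + 1·4 + 5·1 + 1·2 + 2·4 + 8·2 + 1·3 + 6·4 = 86
C: 8·1 + 1·1 + 5·3 + 1·1 + 2·0 + 8·3 + 1·0 + 6·2 = 61
E has the highest Borda score (111).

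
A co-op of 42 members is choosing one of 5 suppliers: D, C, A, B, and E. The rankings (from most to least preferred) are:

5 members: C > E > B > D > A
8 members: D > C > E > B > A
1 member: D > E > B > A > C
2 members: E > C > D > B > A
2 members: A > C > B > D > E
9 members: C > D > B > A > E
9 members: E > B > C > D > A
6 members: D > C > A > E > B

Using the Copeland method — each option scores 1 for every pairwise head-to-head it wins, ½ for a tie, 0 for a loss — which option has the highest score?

C

D: beats A, B, and E; loses to C → score 3.
C: beats D, A, B, and E → score 4.
A: loses to D, C, B, and E → score 0.
B: beats A; loses to D, C, and E → score 1.
E: beats A and B; loses to D and C → score 2.
C has the best pairwise record.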